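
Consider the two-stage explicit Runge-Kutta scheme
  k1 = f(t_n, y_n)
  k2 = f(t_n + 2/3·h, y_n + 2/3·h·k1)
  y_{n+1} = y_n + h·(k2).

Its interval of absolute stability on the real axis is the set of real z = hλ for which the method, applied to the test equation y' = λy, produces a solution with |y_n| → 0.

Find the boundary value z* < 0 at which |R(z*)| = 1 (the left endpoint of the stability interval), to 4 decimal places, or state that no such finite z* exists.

z* = -1.5000.

With y'=λy (z=hλ):
  k1=λy_n ⇒ h·k1=z·y_n;  k2=λ(1+2/3z)y_n ⇒ h·k2=z(1+2/3z)y_n
  y_{n+1}/y_n = 1 + z(1+2/3z) = 1 + z + 2/3z²
  ⇒ R(z) = 1 + z + 2/3z².

Need |R(x)|<1, x<0.
x=-0.46: |R|=0.6811
R=1: x+2/3x²=0 ⇒ x=−3/2=-1.5000; min R=1−1/(4·2/3)=0.6250>−1
Confirm numerically:
  x=-1.457: |R|=0.95823 <1
  x=-0.917: |R|=0.64359 <1
  x=-0.768: |R|=0.62522 <1
  x=-2.091: |R|=1.82385 >1
  x=-1.632: |R|=1.14362 >1
Stable set (-1.5000, 0).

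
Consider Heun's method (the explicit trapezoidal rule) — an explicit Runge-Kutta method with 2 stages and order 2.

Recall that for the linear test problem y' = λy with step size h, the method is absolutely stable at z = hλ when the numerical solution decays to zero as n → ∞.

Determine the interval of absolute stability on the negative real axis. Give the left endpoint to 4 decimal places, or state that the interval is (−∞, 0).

With y'=λy (z=hλ):
  order 2, 2-stage ⇒ R(z)=1+z+z^2/2
  (e.g. R(-1.75)=0.78125, |R|=0.78125)

Need |R(x)|<1, x<0.
x=-1.75: |R|=0.7812
|R(-1.62)|=0.6922 |R(-1.27)|=0.5364 |R(-0.65)|=0.5613
Bisect:
  x_lo=-2.8198 |R|=2.1559  x_hi=-0.1305 |R|=0.8780
  mid=-1.47516 |R|=0.61289 →hi
  mid=-2.14750 |R|=1.15838 →lo
  mid=-1.81133 |R|=0.82913 →hi
  mid=-1.97942 |R|=0.97963 →hi
  mid=-2.06346 |R|=1.06547 →lo
  mid=-2.02144 |R|=1.02167 →lo
  mid=-2.00043 |R|=1.00043 →lo
  ...
  [-2.00010,-1.99993] ⇒ x*=-2.0000
Interval (-2.0000, 0).

z∈(-2.0000,0).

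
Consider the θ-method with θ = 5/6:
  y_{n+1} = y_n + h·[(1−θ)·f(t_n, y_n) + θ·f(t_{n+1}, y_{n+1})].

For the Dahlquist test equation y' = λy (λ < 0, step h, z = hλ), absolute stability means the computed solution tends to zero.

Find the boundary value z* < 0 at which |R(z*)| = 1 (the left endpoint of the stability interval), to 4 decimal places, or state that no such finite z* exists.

unbounded; (−∞, 0).

Set f=λy, z=hλ:
  y_{n+1} = y_n + z·[1/6·y_n + 5/6·y_{n+1}] ⇒ (1 − 5/6z)y_{n+1} = (1 + 1/6z)y_n
  R(z) = (1 + 1/6z)/(1 − 5/6z).

Need |R(x)|<1, x<0.
x=-1.09: |R|=0.4288
x=-2: |R|=0.2500
x=-10: |R|=0.0714
x=-100: |R|=0.1858
θ=5/6≥1/2 ⇒ |1+1/6x|<|1−5/6x| ∀x<0 ⇒ stable on all of ℝ⁻.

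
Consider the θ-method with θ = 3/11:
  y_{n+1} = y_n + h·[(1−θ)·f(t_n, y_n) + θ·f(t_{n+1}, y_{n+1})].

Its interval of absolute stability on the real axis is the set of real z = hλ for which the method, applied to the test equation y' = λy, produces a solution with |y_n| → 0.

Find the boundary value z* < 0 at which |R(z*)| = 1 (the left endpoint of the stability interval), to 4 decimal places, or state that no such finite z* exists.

z* = -4.4000.

On y'=λy, z=hλ:
  y_{n+1} = y_n + z·[8/11·y_n + 3/11·y_{n+1}] ⇒ (1 − 3/11z)y_{n+1} = (1 + 8/11z)y_n
  ⇒ R(z) = (1 + 8/11z)/(1 − 3/11z).

Solve |R(x)|<1 on ℝ⁻.
x=-1.7: |R|=0.1615
R=−1: 1+8/11x = −1+3/11x ⇒ -5/11x=2 ⇒ x=2/(-5/11)=-4.4000
Confirm numerically:
  x=-4.046: |R|=0.92350 <1
  x=-3.562: |R|=0.80679 <1
  x=-3.023: |R|=0.65693 <1
  x=-2.962: |R|=0.63844 <1
  x=-4.592: |R|=1.03875 >1
  x=-4.458: |R|=1.01190 >1
So |R|<1 on (-4.4000, 0).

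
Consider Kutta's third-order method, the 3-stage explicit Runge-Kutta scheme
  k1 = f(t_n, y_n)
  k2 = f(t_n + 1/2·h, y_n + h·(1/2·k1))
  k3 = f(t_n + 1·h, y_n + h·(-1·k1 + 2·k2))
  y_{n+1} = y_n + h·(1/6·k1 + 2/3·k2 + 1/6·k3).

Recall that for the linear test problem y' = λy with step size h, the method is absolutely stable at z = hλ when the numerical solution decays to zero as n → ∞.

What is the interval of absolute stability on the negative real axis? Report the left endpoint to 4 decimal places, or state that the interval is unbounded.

(-2.5127, 0).

On y'=λy, z=hλ:
  order 3, 3-stage ⇒ R(z)=1+z+z^2/2+z^3/6
  (e.g. R(-1.58)=0.01081, |R|=0.01081)

Need |R(x)|<1, x<0.
x=-1.58: |R|=0.0108
|R(-1.52)|=0.0499 |R(-0.87)|=0.3987 |R(-0.51)|=0.5979
Bisect:
  x_lo=-3.0531 |R|=2.1355  x_hi=-0.2971 |R|=0.7426
  mid=-1.67510 |R|=0.05550 →hi
  mid=-2.36408 |R|=0.77173 →hi
  mid=-2.70856 |R|=1.35222 →lo
  mid=-2.53632 |R|=1.03919 →lo
  mid=-2.45020 |R|=0.90008 →hi
  mid=-2.49326 |R|=0.96825 →hi
  mid=-2.51479 |R|=1.00337 →lo
  mid=-2.50403 |R|=0.98572 →hi
  mid=-2.50941 |R|=0.99452 →hi
  ...
  [-2.51277,-2.51260] ⇒ x*=-2.5127
Interval (-2.5127, 0).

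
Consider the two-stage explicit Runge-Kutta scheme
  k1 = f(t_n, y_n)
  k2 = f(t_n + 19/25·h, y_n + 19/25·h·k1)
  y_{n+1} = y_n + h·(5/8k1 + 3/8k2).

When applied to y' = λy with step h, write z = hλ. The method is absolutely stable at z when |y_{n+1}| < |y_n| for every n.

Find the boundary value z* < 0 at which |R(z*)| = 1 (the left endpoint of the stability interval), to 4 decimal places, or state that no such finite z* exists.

left endpoint -3.5088.

Test eqn y'=λy, z=hλ:
  k1=λy_n ⇒ h·k1=z·y_n;  k2=λ(1+19/25z)y_n ⇒ h·k2=z(1+19/25z)y_n
  y_{n+1}/y_n = 1 + 5/8z + 3/8z(1+19/25z) = 1 + z + 57/200z²
  ⇒ R(z) = 1 + z + 57/200z².

Find x<0 with |R(x)|<1.
x=-0.98: |R|=0.2937
R=1: x+57/200x²=0 ⇒ x=−200/57=-3.5088; min R=1−1/(4·57/200)=0.1228>−1
Confirm numerically:
  x=-2.480: |R|=0.27286 <1
  x=-2.370: |R|=0.23082 <1
  x=-1.986: |R|=0.13810 <1
  x=-4.056: |R|=1.63257 >1
  x=-3.672: |R|=1.17082 >1
Stable set (-3.5088, 0).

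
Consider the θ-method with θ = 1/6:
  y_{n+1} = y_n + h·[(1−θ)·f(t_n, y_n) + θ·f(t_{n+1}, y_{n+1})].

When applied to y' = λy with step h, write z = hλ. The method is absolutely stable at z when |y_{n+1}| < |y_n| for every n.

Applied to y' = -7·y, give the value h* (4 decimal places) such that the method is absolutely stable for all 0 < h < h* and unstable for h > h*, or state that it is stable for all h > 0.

(-3.0000,0); λ=-7 ⇒ h* = (3)/7 = 0.4286.

On y'=λy, z=hλ:
  y_{n+1} = y_n + z·[5/6·y_n + 1/6·y_{n+1}] ⇒ (1 − 1/6z)y_{n+1} = (1 + 5/6z)y_n
  Hence R(z) = (1 + 5/6z)/(1 − 1/6z).

Solve |R(x)|<1 on ℝ⁻.
x=-0.44: |R|=0.5901
R=−1: 1+5/6x = −1+1/6x ⇒ -2/3x=2 ⇒ x=2/(-2/3)=-3.0000
Confirm numerically:
  x=-2.549: |R|=0.78898 <1
  x=-2.443: |R|=0.73611 <1
  x=-2.140: |R|=0.57740 <1
  x=-3.544: |R|=1.22800 >1
  x=-3.266: |R|=1.11483 >1
  x=-3.148: |R|=1.06471 >1
Interval (-3.0000, 0).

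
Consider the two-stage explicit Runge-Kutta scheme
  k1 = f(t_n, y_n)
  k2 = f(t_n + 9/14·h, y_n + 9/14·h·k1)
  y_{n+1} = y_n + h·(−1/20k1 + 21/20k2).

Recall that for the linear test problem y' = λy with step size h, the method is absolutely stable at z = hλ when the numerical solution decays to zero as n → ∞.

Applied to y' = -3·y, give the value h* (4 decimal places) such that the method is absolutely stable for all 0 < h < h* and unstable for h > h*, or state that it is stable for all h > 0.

(-1.4815,0); λ=-3 ⇒ h* = (40/27)/3 = 0.4938.

On y'=λy, z=hλ:
  k1=λy_n ⇒ h·k1=z·y_n;  k2=λ(1+9/14z)y_n ⇒ h·k2=z(1+9/14z)y_n
  y_{n+1}/y_n = 1 − 1/20z + 21/20z(1+9/14z) = 1 + z + 27/40z²
  so R(z) = 1 + z + 27/40z².

Solve |R(x)|<1 on ℝ⁻.
x=-1.15: |R|=0.7427
R=1: x+27/40x²=0 ⇒ x=−40/27=-1.4815; min R=1−1/(4·27/40)=0.6296>−1
Confirm numerically:
  x=-1.412: |R|=0.93378 <1
  x=-1.378: |R|=0.90375 <1
  x=-1.129: |R|=0.73138 <1
  x=-2.021: |R|=1.73600 >1
  x=-1.529: |R|=1.04904 >1
  x=-1.522: |R|=1.04163 >1
Stable set (-1.4815, 0).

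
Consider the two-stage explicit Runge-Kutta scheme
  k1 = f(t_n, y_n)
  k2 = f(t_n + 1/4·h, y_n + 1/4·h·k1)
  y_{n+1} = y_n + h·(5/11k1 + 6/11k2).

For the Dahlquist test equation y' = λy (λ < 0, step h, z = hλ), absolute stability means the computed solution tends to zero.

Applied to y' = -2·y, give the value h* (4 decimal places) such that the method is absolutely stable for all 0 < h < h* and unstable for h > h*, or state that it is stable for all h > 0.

(-7.3333,0); λ=-2 ⇒ h* = (22/3)/2 = 3.6667.

With y'=λy (z=hλ):
  k1=λy_n ⇒ h·k1=z·y_n;  k2=λ(1+1/4z)y_n ⇒ h·k2=z(1+1/4z)y_n
  y_{n+1}/y_n = 1 + 5/11z + 6/11z(1+1/4z) = 1 + z + 3/22z²
  Hence R(z) = 1 + z + 3/22z².

Solve |R(x)|<1 on ℝ⁻.
x=-0.88: |R|=0.2256
R=1: x+3/22x²=0 ⇒ x=−22/3=-7.3333; min R=1−1/(4·3/22)=-0.8333>−1
Confirm numerically:
  x=-5.936: |R|=0.13108 <1
  x=-5.244: |R|=0.49406 <1
  x=-3.226: |R|=0.80685 <1
  x=-3.083: |R|=0.78688 <1
  x=-7.767: |R|=1.45931 >1
  x=-7.570: |R|=1.24430 >1
Stable set (-7.3333, 0).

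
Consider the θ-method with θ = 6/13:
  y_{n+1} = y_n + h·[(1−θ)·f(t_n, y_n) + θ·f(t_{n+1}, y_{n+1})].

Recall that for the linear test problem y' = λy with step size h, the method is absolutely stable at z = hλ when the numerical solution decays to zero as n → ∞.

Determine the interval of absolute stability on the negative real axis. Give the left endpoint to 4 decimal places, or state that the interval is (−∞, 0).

(-26.0000, 0).

On y'=λy, z=hλ:
  y_{n+1} = y_n + z·[7/13·y_n + 6/13·y_{n+1}] ⇒ (1 − 6/13z)y_{n+1} = (1 + 7/13z)y_n
  R(z) = (1 + 7/13z)/(1 − 6/13z).

Need |R(x)|<1, x<0.
x=-0.42: |R|=0.6482
R=−1: 1+7/13x = −1+6/13x ⇒ -1/13x=2 ⇒ x=2/(-1/13)=-26.0000
Confirm numerically:
  x=-25.112: |R|=0.99457 <1
  x=-22.596: |R|=0.97709 <1
  x=-12.289: |R|=0.84192 <1
  x=-26.527: |R|=1.00306 >1
  x=-26.441: |R|=1.00257 >1
  x=-26.172: |R|=1.00101 >1
So |R|<1 on (-26.0000, 0).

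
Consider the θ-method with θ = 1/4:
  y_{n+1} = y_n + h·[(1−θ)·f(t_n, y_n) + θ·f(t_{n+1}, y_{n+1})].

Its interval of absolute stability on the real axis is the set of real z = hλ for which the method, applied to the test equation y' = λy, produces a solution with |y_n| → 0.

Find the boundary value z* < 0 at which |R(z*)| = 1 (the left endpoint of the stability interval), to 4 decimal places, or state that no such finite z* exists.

z* = -4.0000.

On y'=λy, z=hλ:
  y_{n+1} = y_n + z·[3/4·y_n + 1/4·y_{n+1}] ⇒ (1 − 1/4z)y_{n+1} = (1 + 3/4z)y_n
  so R(z) = (1 + 3/4z)/(1 − 1/4z).

Boundary: |R(x)|=1, x<0.
x=-0.38: |R|=0.6530
R=−1: 1+3/4x = −1+1/4x ⇒ -1/2x=2 ⇒ x=2/(-1/2)=-4.0000
Confirm numerically:
  x=-3.865: |R|=0.96567 <1
  x=-3.495: |R|=0.86524 <1
  x=-3.123: |R|=0.75376 <1
  x=-1.891: |R|=0.28399 <1
  x=-4.481: |R|=1.11343 >1
  x=-4.391: |R|=1.09320 >1
  x=-4.265: |R|=1.06413 >1
So |R|<1 on (-4.0000, 0).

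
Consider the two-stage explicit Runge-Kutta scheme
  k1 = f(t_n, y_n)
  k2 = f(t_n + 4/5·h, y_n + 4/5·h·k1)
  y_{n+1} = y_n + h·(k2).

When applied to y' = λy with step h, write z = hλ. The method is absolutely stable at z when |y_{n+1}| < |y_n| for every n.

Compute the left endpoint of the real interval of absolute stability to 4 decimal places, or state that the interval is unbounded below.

On y'=λy, z=hλ:
  k1=λy_n ⇒ h·k1=z·y_n;  k2=λ(1+4/5z)y_n ⇒ h·k2=z(1+4/5z)y_n
  y_{n+1}/y_n = 1 + z(1+4/5z) = 1 + z + 4/5z²
  so R(z) = 1 + z + 4/5z².

Need |R(x)|<1, x<0.
x=-1.4: |R|=1.1680
R=1: x+4/5x²=0 ⇒ x=−5/4=-1.2500; min R=1−1/(4·4/5)=0.6875>−1
Confirm numerically:
  x=-1.054: |R|=0.83473 <1
  x=-0.936: |R|=0.76488 <1
  x=-0.598: |R|=0.68808 <1
  x=-1.650: |R|=1.52800 >1
  x=-1.549: |R|=1.37052 >1
Interval (-1.2500, 0).

left endpoint -1.2500.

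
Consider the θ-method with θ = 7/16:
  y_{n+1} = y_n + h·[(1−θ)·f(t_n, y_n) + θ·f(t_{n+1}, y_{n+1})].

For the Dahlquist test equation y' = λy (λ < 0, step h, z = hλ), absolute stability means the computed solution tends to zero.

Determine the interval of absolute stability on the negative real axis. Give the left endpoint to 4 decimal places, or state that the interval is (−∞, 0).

z∈(-16.0000,0).

Test eqn y'=λy, z=hλ:
  y_{n+1} = y_n + z·[9/16·y_n + 7/16·y_{n+1}] ⇒ (1 − 7/16z)y_{n+1} = (1 + 9/16z)y_n
  ⇒ R(z) = (1 + 9/16z)/(1 − 7/16z).

Need |R(x)|<1, x<0.
x=-0.45: |R|=0.6240
R=−1: 1+9/16x = −1+7/16x ⇒ -1/8x=2 ⇒ x=2/(-1/8)=-16.0000
Confirm numerically:
  x=-11.424: |R|=0.90463 <1
  x=-11.326: |R|=0.90189 <1
  x=-9.002: |R|=0.82287 <1
  x=-8.314: |R|=0.79282 <1
  x=-16.391: |R|=1.00598 >1
  x=-16.181: |R|=1.00280 >1
  x=-16.107: |R|=1.00166 >1
So |R|<1 on (-16.0000, 0).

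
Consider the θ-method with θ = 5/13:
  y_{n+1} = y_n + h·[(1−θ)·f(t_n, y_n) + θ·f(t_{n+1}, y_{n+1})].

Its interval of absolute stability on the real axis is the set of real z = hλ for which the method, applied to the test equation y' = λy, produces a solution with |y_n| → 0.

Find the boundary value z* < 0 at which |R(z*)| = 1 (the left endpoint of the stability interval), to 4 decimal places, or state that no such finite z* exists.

left endpoint -8.6667.

Set f=λy, z=hλ:
  y_{n+1} = y_n + z·[8/13·y_n + 5/13·y_{n+1}] ⇒ (1 − 5/13z)y_{n+1} = (1 + 8/13z)y_n
  ⇒ R(z) = (1 + 8/13z)/(1 − 5/13z).

Need |R(x)|<1, x<0.
x=-0.46: |R|=0.6092
R=−1: 1+8/13x = −1+5/13x ⇒ -3/13x=2 ⇒ x=2/(-3/13)=-8.6667
Confirm numerically:
  x=-8.023: |R|=0.96364 <1
  x=-7.558: |R|=0.93451 <1
  x=-7.171: |R|=0.90816 <1
  x=-4.519: |R|=0.65043 <1
  x=-9.097: |R|=1.02207 >1
  x=-9.096: |R|=1.02202 >1
Interval (-8.6667, 0).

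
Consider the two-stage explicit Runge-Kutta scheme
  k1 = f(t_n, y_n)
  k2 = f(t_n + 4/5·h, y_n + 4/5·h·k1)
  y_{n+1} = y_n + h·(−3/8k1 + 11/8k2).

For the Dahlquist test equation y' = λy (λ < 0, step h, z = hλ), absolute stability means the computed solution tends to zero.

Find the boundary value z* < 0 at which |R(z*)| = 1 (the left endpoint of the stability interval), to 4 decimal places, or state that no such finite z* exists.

On y'=λy, z=hλ:
  k1=λy_n ⇒ h·k1=z·y_n;  k2=λ(1+4/5z)y_n ⇒ h·k2=z(1+4/5z)y_n
  y_{n+1}/y_n = 1 − 3/8z + 11/8z(1+4/5z) = 1 + z + 11/10z²
  ⇒ R(z) = 1 + z + 11/10z².

Need |R(x)|<1, x<0.
x=-0.96: |R|=1.0538
R=1: x+11/10x²=0 ⇒ x=−10/11=-0.9091; min R=1−1/(4·11/10)=0.7727>−1
Confirm numerically:
  x=-0.869: |R|=0.96168 <1
  x=-0.741: |R|=0.86299 <1
  x=-0.589: |R|=0.79261 <1
  x=-1.379: |R|=1.71281 >1
  x=-1.341: |R|=1.63711 >1
  x=-1.263: |R|=1.49169 >1
Interval (-0.9091, 0).

z* = -0.9091.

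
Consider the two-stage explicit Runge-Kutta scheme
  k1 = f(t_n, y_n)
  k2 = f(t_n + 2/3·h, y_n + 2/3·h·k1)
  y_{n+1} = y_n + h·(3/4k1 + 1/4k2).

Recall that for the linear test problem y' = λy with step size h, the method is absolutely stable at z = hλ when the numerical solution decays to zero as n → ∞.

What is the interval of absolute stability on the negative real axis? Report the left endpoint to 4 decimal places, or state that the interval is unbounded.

(-6.0000, 0).

With y'=λy (z=hλ):
  k1=λy_n ⇒ h·k1=z·y_n;  k2=λ(1+2/3z)y_n ⇒ h·k2=z(1+2/3z)y_n
  y_{n+1}/y_n = 1 + 3/4z + 1/4z(1+2/3z) = 1 + z + 1/6z²
  Hence R(z) = 1 + z + 1/6z².

Need |R(x)|<1, x<0.
x=-1.01: |R|=0.1600
R=1: x+1/6x²=0 ⇒ x=−6=-6.0000; min R=1−1/(4·1/6)=-0.5000>−1
Confirm numerically:
  x=-5.477: |R|=0.52259 <1
  x=-3.657: |R|=0.42806 <1
  x=-3.482: |R|=0.46128 <1
  x=-6.521: |R|=1.56624 >1
  x=-6.311: |R|=1.32712 >1
  x=-6.204: |R|=1.21094 >1
Interval (-6.0000, 0).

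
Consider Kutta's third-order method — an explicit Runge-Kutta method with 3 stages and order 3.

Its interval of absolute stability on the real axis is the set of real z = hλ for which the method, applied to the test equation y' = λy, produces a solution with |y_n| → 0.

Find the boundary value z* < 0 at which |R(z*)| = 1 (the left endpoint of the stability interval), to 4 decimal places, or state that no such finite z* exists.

Set f=λy, z=hλ:
  order 3, 3-stage ⇒ R(z)=1+z+z^2/2+z^3/6
  (e.g. R(-0.76)=0.45564, |R|=0.45564)

Find x<0 with |R(x)|<1.
x=-0.76: |R|=0.4556
|R(-1.63)|=0.0233 |R(-1.13)|=0.2680 |R(-0.53)|=0.5856
Bisect:
  x_lo=-2.9014 |R|=1.7631  x_hi=-0.2573 |R|=0.7729
  mid=-1.57937 |R|=0.01124 →hi
  mid=-2.24039 |R|=0.60493 →hi
  mid=-2.57090 |R|=1.09821 →lo
  mid=-2.40564 |R|=0.83238 →hi
  mid=-2.48827 |R|=0.96021 →hi
  mid=-2.52959 |R|=1.02790 →lo
  mid=-2.50893 |R|=0.99374 →hi
  ...
  [-2.51280,-2.51264] ⇒ x*=-2.5127
Stable set (-2.5127, 0).

z* = -2.5127.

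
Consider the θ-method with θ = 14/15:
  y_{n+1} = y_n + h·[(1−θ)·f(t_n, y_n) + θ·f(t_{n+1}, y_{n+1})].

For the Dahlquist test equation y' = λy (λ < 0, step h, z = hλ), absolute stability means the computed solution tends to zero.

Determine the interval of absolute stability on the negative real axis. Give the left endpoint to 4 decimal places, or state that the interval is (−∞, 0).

Set f=λy, z=hλ:
  y_{n+1} = y_n + z·[1/15·y_n + 14/15·y_{n+1}] ⇒ (1 − 14/15z)y_{n+1} = (1 + 1/15z)y_n
  R(z) = (1 + 1/15z)/(1 − 14/15z).

Boundary: |R(x)|=1, x<0.
x=-1.18: |R|=0.4385
x=-2: |R|=0.3023
x=-10: |R|=0.0323
x=-100: |R|=0.0601
θ=14/15≥1/2 ⇒ |1+1/15x|<|1−14/15x| ∀x<0 ⇒ stable on all of ℝ⁻.

(−∞, 0) — no finite endpoint.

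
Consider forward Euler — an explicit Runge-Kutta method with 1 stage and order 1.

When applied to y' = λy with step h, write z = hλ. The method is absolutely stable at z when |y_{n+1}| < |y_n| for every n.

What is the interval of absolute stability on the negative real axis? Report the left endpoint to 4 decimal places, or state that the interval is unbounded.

(-2.0000, 0).

With y'=λy (z=hλ):
  order 1, 1-stage ⇒ R(z)=1+z
  (e.g. R(-0.91)=0.09000, |R|=0.09000)

Solve |R(x)|<1 on ℝ⁻.
x=-0.91: |R|=0.0900
|R(-1.89)|=0.8900 |R(-1.73)|=0.7300 |R(-0.64)|=0.3600
Bisect:
  x_lo=-2.8180 |R|=1.8180  x_hi=-0.0602 |R|=0.9398
  mid=-1.43909 |R|=0.43909 →hi
  mid=-2.12853 |R|=1.12853 →lo
  mid=-1.78381 |R|=0.78381 →hi
  mid=-1.95617 |R|=0.95617 →hi
  mid=-2.04235 |R|=1.04235 →lo
  mid=-1.99926 |R|=0.99926 →hi
  mid=-2.02080 |R|=1.02080 →lo
  mid=-2.01003 |R|=1.01003 →lo
  mid=-2.00464 |R|=1.00464 →lo
  ...
  [-2.00010,-1.99993] ⇒ x*=-2.0000
Stable set (-2.0000, 0).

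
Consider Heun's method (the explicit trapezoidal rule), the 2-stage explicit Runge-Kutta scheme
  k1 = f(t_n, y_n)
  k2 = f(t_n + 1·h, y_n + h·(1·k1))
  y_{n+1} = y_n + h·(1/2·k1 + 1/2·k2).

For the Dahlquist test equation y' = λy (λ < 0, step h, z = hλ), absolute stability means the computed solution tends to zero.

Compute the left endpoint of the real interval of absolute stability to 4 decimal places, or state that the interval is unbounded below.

On y'=λy, z=hλ:
  order 2, 2-stage ⇒ R(z)=1+z+z^2/2
  (e.g. R(-1.1)=0.50500, |R|=0.50500)

Find x<0 with |R(x)|<1.
x=-1.1: |R|=0.5050
|R(-2.37)|=1.4385 |R(-1.87)|=0.8785 |R(-1.21)|=0.5221
Bisect:
  x_lo=-2.6504 |R|=1.8619  x_hi=-0.3035 |R|=0.7426
  mid=-1.47694 |R|=0.61374 →hi
  mid=-2.06368 |R|=1.06571 →lo
  mid=-1.77031 |R|=0.79669 →hi
  mid=-1.91699 |R|=0.92044 →hi
  mid=-1.99034 |R|=0.99038 →hi
  mid=-2.02701 |R|=1.02737 →lo
  mid=-2.00867 |R|=1.00871 →lo
  mid=-1.99950 |R|=0.99950 →hi
  ...
  [-2.00008,-1.99993] ⇒ x*=-2.0000
Stable set (-2.0000, 0).

z* = -2.0000.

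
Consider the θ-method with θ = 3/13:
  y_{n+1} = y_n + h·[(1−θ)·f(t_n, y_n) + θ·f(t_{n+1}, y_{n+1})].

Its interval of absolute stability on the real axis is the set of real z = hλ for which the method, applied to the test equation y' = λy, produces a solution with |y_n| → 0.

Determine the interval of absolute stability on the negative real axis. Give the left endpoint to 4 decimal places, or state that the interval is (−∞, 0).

Test eqn y'=λy, z=hλ:
  y_{n+1} = y_n + z·[10/13·y_n + 3/13·y_{n+1}] ⇒ (1 − 3/13z)y_{n+1} = (1 + 10/13z)y_n
  Hence R(z) = (1 + 10/13z)/(1 − 3/13z).

Find x<0 with |R(x)|<1.
x=-1.1: |R|=0.1227
R=−1: 1+10/13x = −1+3/13x ⇒ -7/13x=2 ⇒ x=2/(-7/13)=-3.7143
Confirm numerically:
  x=-3.554: |R|=0.95258 <1
  x=-3.240: |R|=0.85387 <1
  x=-2.635: |R|=0.63860 <1
  x=-4.285: |R|=1.15452 >1
  x=-4.217: |R|=1.13719 >1
  x=-4.154: |R|=1.12089 >1
Stable set (-3.7143, 0).

z∈(-3.7143,0).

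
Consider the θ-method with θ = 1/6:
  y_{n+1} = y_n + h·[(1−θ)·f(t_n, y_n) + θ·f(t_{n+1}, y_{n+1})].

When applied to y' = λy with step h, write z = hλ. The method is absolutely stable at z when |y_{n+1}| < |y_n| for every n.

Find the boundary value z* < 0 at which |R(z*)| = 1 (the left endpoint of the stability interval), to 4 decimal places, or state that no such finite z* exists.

z* = -3.0000.

With y'=λy (z=hλ):
  y_{n+1} = y_n + z·[5/6·y_n + 1/6·y_{n+1}] ⇒ (1 − 1/6z)y_{n+1} = (1 + 5/6z)y_n
  so R(z) = (1 + 5/6z)/(1 − 1/6z).

Need |R(x)|<1, x<0.
x=-0.38: |R|=0.6426
R=−1: 1+5/6x = −1+1/6x ⇒ -2/3x=2 ⇒ x=2/(-2/3)=-3.0000
Confirm numerically:
  x=-2.444: |R|=0.73662 <1
  x=-1.415: |R|=0.14498 <1
  x=-1.354: |R|=0.10470 <1
  x=-3.586: |R|=1.24452 >1
  x=-3.237: |R|=1.10263 >1
  x=-3.232: |R|=1.10052 >1
So |R|<1 on (-3.0000, 0).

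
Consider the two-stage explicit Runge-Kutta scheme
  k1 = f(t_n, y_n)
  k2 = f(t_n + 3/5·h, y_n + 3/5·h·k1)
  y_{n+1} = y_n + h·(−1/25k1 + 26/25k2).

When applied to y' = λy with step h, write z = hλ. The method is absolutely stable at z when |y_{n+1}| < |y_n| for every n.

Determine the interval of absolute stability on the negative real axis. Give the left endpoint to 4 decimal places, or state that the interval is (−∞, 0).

z∈(-1.6026,0).

Test eqn y'=λy, z=hλ:
  k1=λy_n ⇒ h·k1=z·y_n;  k2=λ(1+3/5z)y_n ⇒ h·k2=z(1+3/5z)y_n
  y_{n+1}/y_n = 1 − 1/25z + 26/25z(1+3/5z) = 1 + z + 78/125z²
  Hence R(z) = 1 + z + 78/125z².

Boundary: |R(x)|=1, x<0.
x=-0.33: |R|=0.7380
R=1: x+78/125x²=0 ⇒ x=−125/78=-1.6026; min R=1−1/(4·78/125)=0.5994>−1
Confirm numerically:
  x=-1.513: |R|=0.91544 <1
  x=-1.314: |R|=0.76340 <1
  x=-1.300: |R|=0.75456 <1
  x=-0.949: |R|=0.61298 <1
  x=-2.195: |R|=1.81145 >1
  x=-1.924: |R|=1.38591 >1
  x=-1.631: |R|=1.02894 >1
So |R|<1 on (-1.6026, 0).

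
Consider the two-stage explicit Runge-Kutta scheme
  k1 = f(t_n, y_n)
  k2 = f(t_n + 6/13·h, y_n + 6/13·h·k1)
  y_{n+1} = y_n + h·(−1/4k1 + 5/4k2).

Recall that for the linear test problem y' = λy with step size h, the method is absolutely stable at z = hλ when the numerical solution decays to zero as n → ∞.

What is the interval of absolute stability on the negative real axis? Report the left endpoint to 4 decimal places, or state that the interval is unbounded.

On y'=λy, z=hλ:
  k1=λy_n ⇒ h·k1=z·y_n;  k2=λ(1+6/13z)y_n ⇒ h·k2=z(1+6/13z)y_n
  y_{n+1}/y_n = 1 − 1/4z + 5/4z(1+6/13z) = 1 + z + 15/26z²
  Hence R(z) = 1 + z + 15/26z².

Need |R(x)|<1, x<0.
x=-1.69: |R|=0.9577
R=1: x+15/26x²=0 ⇒ x=−26/15=-1.7333; min R=1−1/(4·15/26)=0.5667>−1
Confirm numerically:
  x=-1.248: |R|=0.65056 <1
  x=-1.015: |R|=0.57936 <1
  x=-0.800: |R|=0.56923 <1
  x=-1.978: |R|=1.27920 >1
  x=-1.830: |R|=1.10206 >1
Stable set (-1.7333, 0).

(-1.7333, 0).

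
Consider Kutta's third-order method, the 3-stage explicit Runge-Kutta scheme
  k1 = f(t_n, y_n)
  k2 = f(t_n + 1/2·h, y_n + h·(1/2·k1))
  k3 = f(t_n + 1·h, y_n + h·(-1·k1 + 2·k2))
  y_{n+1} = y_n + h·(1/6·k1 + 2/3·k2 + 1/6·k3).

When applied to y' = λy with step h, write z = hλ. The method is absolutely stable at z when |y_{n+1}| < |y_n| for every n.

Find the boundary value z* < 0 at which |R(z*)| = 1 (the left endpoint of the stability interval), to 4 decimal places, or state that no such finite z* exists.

Test eqn y'=λy, z=hλ:
  order 3, 3-stage ⇒ R(z)=1+z+z^2/2+z^3/6
  (e.g. R(-1.15)=0.25777, |R|=0.25777)

Find x<0 with |R(x)|<1.
x=-1.15: |R|=0.2578
|R(-2.82)|=1.5814 |R(-1.85)|=0.1940 |R(-1.16)|=0.2527
Bisect:
  x_lo=-3.0669 |R|=2.1717  x_hi=-0.1237 |R|=0.8836
  mid=-1.59530 |R|=0.00052 →hi
  mid=-2.33108 |R|=0.72527 →hi
  mid=-2.69897 |R|=1.33349 →lo
  mid=-2.51502 |R|=1.00375 →lo
  mid=-2.42305 |R|=0.85849 →hi
  mid=-2.46904 |R|=0.92957 →hi
  mid=-2.49203 |R|=0.96626 →hi
  ...
  [-2.51287,-2.51269] ⇒ x*=-2.5127
So |R|<1 on (-2.5127, 0).

left endpoint -2.5127.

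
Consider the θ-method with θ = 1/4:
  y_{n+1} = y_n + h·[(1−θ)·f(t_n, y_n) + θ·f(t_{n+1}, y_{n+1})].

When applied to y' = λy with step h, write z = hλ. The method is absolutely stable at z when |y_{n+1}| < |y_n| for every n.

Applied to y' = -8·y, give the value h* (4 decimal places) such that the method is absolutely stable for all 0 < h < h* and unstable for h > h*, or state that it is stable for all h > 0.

(-4.0000,0); λ=-8 ⇒ h* = (4)/8 = 0.5000.

With y'=λy (z=hλ):
  y_{n+1} = y_n + z·[3/4·y_n + 1/4·y_{n+1}] ⇒ (1 − 1/4z)y_{n+1} = (1 + 3/4z)y_n
  R(z) = (1 + 3/4z)/(1 − 1/4z).

Need |R(x)|<1, x<0.
x=-1.63: |R|=0.1581
R=−1: 1+3/4x = −1+1/4x ⇒ -1/2x=2 ⇒ x=2/(-1/2)=-4.0000
Confirm numerically:
  x=-2.927: |R|=0.69020 <1
  x=-2.264: |R|=0.44572 <1
  x=-1.608: |R|=0.14693 <1
  x=-4.412: |R|=1.09796 >1
  x=-4.342: |R|=1.08199 >1
Interval (-4.0000, 0).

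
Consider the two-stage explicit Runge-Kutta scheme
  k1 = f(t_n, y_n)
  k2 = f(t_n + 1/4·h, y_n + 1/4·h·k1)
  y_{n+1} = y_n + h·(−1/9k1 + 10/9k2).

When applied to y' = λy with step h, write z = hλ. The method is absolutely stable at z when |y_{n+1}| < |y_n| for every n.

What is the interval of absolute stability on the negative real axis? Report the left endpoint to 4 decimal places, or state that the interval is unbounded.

Test eqn y'=λy, z=hλ:
  k1=λy_n ⇒ h·k1=z·y_n;  k2=λ(1+1/4z)y_n ⇒ h·k2=z(1+1/4z)y_n
  y_{n+1}/y_n = 1 − 1/9z + 10/9z(1+1/4z) = 1 + z + 5/18z²
  R(z) = 1 + z + 5/18z².

Solve |R(x)|<1 on ℝ⁻.
x=-1.25: |R|=0.1840
R=1: x+5/18x²=0 ⇒ x=−18/5=-3.6000; min R=1−1/(4·5/18)=0.1000>−1
Confirm numerically:
  x=-3.310: |R|=0.73336 <1
  x=-2.815: |R|=0.38617 <1
  x=-2.105: |R|=0.12584 <1
  x=-1.711: |R|=0.10220 <1
  x=-4.048: |R|=1.50375 >1
  x=-4.017: |R|=1.46530 >1
  x=-3.902: |R|=1.32733 >1
So |R|<1 on (-3.6000, 0).

(-3.6000, 0).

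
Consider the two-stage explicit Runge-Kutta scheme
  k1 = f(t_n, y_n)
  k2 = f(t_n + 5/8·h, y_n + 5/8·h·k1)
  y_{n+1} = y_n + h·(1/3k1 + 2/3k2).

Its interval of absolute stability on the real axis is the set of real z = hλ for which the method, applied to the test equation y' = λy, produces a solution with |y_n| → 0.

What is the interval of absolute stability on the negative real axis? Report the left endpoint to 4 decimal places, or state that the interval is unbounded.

z∈(-2.4000,0).

With y'=λy (z=hλ):
  k1=λy_n ⇒ h·k1=z·y_n;  k2=λ(1+5/8z)y_n ⇒ h·k2=z(1+5/8z)y_n
  y_{n+1}/y_n = 1 + 1/3z + 2/3z(1+5/8z) = 1 + z + 5/12z²
  ⇒ R(z) = 1 + z + 5/12z².

Find x<0 with |R(x)|<1.
x=-1.19: |R|=0.4000
R=1: x+5/12x²=0 ⇒ x=−12/5=-2.4000; min R=1−1/(4·5/12)=0.4000>−1
Confirm numerically:
  x=-2.282: |R|=0.88780 <1
  x=-2.083: |R|=0.72487 <1
  x=-2.046: |R|=0.69821 <1
  x=-1.957: |R|=0.63877 <1
  x=-2.956: |R|=1.68481 >1
  x=-2.705: |R|=1.34376 >1
  x=-2.434: |R|=1.03448 >1
Interval (-2.4000, 0).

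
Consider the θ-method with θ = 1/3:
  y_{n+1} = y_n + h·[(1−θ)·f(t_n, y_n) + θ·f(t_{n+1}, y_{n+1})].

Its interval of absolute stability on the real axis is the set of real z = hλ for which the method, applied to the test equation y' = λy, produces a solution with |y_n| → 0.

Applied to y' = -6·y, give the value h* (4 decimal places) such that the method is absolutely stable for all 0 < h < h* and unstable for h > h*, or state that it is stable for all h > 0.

(-6.0000,0); λ=-6 ⇒ h* = (6)/6 = 1.0000.

On y'=λy, z=hλ:
  y_{n+1} = y_n + z·[2/3·y_n + 1/3·y_{n+1}] ⇒ (1 − 1/3z)y_{n+1} = (1 + 2/3z)y_n
  R(z) = (1 + 2/3z)/(1 − 1/3z).

Find x<0 with |R(x)|<1.
x=-0.8: |R|=0.3684
R=−1: 1+2/3x = −1+1/3x ⇒ -1/3x=2 ⇒ x=2/(-1/3)=-6.0000
Confirm numerically:
  x=-4.829: |R|=0.85043 <1
  x=-4.774: |R|=0.84229 <1
  x=-2.742: |R|=0.43260 <1
  x=-6.589: |R|=1.06142 >1
  x=-6.483: |R|=1.05093 >1
  x=-6.204: |R|=1.02216 >1
So |R|<1 on (-6.0000, 0).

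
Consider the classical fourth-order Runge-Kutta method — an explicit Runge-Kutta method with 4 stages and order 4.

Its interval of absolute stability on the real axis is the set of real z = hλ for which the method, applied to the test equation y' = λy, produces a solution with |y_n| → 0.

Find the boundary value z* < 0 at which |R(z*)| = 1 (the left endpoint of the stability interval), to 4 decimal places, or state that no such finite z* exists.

left endpoint -2.7853.

With y'=λy (z=hλ):
  order 4, 4-stage ⇒ R(z)=1+z+z^2/2+z^3/6+z^4/24
  (e.g. R(-1.55)=0.27110, |R|=0.27110)

Find x<0 with |R(x)|<1.
x=-1.55: |R|=0.2711
|R(-2.14)|=0.3903 |R(-1.42)|=0.2804 |R(-1.09)|=0.3470
Bisect:
  x_lo=-3.1598 |R|=1.7280  x_hi=-0.1926 |R|=0.8248
  mid=-1.67621 |R|=0.27262 →hi
  mid=-2.41802 |R|=0.57349 →hi
  mid=-2.78893 |R|=1.00549 →lo
  mid=-2.60347 |R|=0.75874 →hi
  mid=-2.69620 |R|=0.87378 →hi
  mid=-2.74256 |R|=0.93747 →hi
  mid=-2.76575 |R|=0.97093 →hi
  mid=-2.77734 |R|=0.98807 →hi
  mid=-2.78313 |R|=0.99675 →hi
  mid=-2.78603 |R|=1.00111 →lo
  ...
  [-2.78531,-2.78512] ⇒ x*=-2.7853
Stable set (-2.7853, 0).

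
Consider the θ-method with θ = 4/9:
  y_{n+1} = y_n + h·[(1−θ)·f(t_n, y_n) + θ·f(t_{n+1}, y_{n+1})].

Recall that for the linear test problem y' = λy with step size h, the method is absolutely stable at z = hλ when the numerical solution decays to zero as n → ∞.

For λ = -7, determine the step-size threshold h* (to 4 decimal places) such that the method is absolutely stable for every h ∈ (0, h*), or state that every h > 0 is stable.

Test eqn y'=λy, z=hλ:
  y_{n+1} = y_n + z·[5/9·y_n + 4/9·y_{n+1}] ⇒ (1 − 4/9z)y_{n+1} = (1 + 5/9z)y_n
  R(z) = (1 + 5/9z)/(1 − 4/9z).

Boundary: |R(x)|=1, x<0.
x=-0.97: |R|=0.3222
R=−1: 1+5/9x = −1+4/9x ⇒ -1/9x=2 ⇒ x=2/(-1/9)=-18.0000
Confirm numerically:
  x=-17.651: |R|=0.99562 <1
  x=-12.866: |R|=0.91509 <1
  x=-11.411: |R|=0.87942 <1
  x=-10.923: |R|=0.86569 <1
  x=-18.583: |R|=1.00700 >1
  x=-18.422: |R|=1.00510 >1
Interval (-18.0000, 0).

(-18.0000,0); λ=-7 ⇒ h* = (18)/7 = 2.5714.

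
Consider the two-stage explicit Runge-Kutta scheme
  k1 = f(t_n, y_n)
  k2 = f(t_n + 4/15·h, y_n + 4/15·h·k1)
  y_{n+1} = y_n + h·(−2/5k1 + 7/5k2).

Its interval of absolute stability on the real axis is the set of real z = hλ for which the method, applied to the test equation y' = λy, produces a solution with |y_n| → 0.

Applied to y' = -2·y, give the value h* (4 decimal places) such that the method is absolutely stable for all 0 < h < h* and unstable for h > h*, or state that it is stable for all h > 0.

Set f=λy, z=hλ:
  k1=λy_n ⇒ h·k1=z·y_n;  k2=λ(1+4/15z)y_n ⇒ h·k2=z(1+4/15z)y_n
  y_{n+1}/y_n = 1 − 2/5z + 7/5z(1+4/15z) = 1 + z + 28/75z²
  ⇒ R(z) = 1 + z + 28/75z².

Need |R(x)|<1, x<0.
x=-0.42: |R|=0.6459
R=1: x+28/75x²=0 ⇒ x=−75/28=-2.6786; min R=1−1/(4·28/75)=0.3304>−1
Confirm numerically:
  x=-2.380: |R|=0.73471 <1
  x=-2.000: |R|=0.49333 <1
  x=-1.720: |R|=0.38447 <1
  x=-1.570: |R|=0.35023 <1
  x=-2.887: |R|=1.22465 >1
  x=-2.832: |R|=1.16222 >1
So |R|<1 on (-2.6786, 0).

(-2.6786,0); λ=-2 ⇒ h* = (75/28)/2 = 1.3393.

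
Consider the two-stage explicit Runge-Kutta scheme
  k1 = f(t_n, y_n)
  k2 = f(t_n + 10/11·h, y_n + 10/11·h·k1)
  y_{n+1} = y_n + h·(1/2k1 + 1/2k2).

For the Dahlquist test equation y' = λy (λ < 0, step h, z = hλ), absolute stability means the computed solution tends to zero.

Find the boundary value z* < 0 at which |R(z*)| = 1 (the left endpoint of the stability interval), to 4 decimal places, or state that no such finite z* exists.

left endpoint -2.2000.

Test eqn y'=λy, z=hλ:
  k1=λy_n ⇒ h·k1=z·y_n;  k2=λ(1+10/11z)y_n ⇒ h·k2=z(1+10/11z)y_n
  y_{n+1}/y_n = 1 + 1/2z + 1/2z(1+10/11z) = 1 + z + 5/11z²
  so R(z) = 1 + z + 5/11z².

Find x<0 with |R(x)|<1.
x=-0.78: |R|=0.4965
R=1: x+5/11x²=0 ⇒ x=−11/5=-2.2000; min R=1−1/(4·5/11)=0.4500>−1
Confirm numerically:
  x=-1.940: |R|=0.77073 <1
  x=-1.926: |R|=0.76013 <1
  x=-1.406: |R|=0.49256 <1
  x=-1.360: |R|=0.48073 <1
  x=-2.554: |R|=1.41096 >1
  x=-2.486: |R|=1.32318 >1
So |R|<1 on (-2.2000, 0).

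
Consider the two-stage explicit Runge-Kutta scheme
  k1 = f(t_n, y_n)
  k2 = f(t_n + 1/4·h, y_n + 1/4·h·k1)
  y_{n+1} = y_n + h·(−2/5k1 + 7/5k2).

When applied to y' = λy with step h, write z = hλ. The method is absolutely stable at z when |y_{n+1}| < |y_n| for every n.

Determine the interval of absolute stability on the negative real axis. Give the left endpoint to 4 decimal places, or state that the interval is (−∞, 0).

With y'=λy (z=hλ):
  k1=λy_n ⇒ h·k1=z·y_n;  k2=λ(1+1/4z)y_n ⇒ h·k2=z(1+1/4z)y_n
  y_{n+1}/y_n = 1 − 2/5z + 7/5z(1+1/4z) = 1 + z + 7/20z²
  R(z) = 1 + z + 7/20z².

Find x<0 with |R(x)|<1.
x=-0.52: |R|=0.5746
R=1: x+7/20x²=0 ⇒ x=−20/7=-2.8571; min R=1−1/(4·7/20)=0.2857>−1
Confirm numerically:
  x=-2.004: |R|=0.40161 <1
  x=-1.877: |R|=0.35610 <1
  x=-1.360: |R|=0.28736 <1
  x=-1.147: |R|=0.31346 <1
  x=-3.112: |R|=1.27759 >1
  x=-3.010: |R|=1.16103 >1
Interval (-2.8571, 0).

z∈(-2.8571,0).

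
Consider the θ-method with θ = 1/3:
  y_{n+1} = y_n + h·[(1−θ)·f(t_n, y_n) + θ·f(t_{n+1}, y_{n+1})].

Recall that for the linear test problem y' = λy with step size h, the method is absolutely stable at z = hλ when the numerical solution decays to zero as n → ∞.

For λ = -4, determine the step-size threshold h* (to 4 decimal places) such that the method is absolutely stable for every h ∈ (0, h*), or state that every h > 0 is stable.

(-6.0000,0); λ=-4 ⇒ h* = (6)/4 = 1.5000.

With y'=λy (z=hλ):
  y_{n+1} = y_n + z·[2/3·y_n + 1/3·y_{n+1}] ⇒ (1 − 1/3z)y_{n+1} = (1 + 2/3z)y_n
  R(z) = (1 + 2/3z)/(1 − 1/3z).

Boundary: |R(x)|=1, x<0.
x=-0.6: |R|=0.5000
R=−1: 1+2/3x = −1+1/3x ⇒ -1/3x=2 ⇒ x=2/(-1/3)=-6.0000
Confirm numerically:
  x=-5.809: |R|=0.97832 <1
  x=-3.366: |R|=0.58624 <1
  x=-2.672: |R|=0.41326 <1
  x=-6.458: |R|=1.04842 >1
  x=-6.450: |R|=1.04762 >1
  x=-6.197: |R|=1.02142 >1
Interval (-6.0000, 0).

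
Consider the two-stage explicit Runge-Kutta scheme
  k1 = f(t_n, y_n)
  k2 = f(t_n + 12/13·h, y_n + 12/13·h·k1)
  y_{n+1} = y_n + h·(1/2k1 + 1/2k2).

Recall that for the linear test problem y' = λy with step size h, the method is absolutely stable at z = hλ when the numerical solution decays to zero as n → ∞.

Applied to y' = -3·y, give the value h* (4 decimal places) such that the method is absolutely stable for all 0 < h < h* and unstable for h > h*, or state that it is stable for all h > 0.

(-2.1667,0); λ=-3 ⇒ h* = (13/6)/3 = 0.7222.

On y'=λy, z=hλ:
  k1=λy_n ⇒ h·k1=z·y_n;  k2=λ(1+12/13z)y_n ⇒ h·k2=z(1+12/13z)y_n
  y_{n+1}/y_n = 1 + 1/2z + 1/2z(1+12/13z) = 1 + z + 6/13z²
  ⇒ R(z) = 1 + z + 6/13z².

Find x<0 with |R(x)|<1.
x=-0.32: |R|=0.7273
R=1: x+6/13x²=0 ⇒ x=−13/6=-2.1667; min R=1−1/(4·6/13)=0.4583>−1
Confirm numerically:
  x=-1.907: |R|=0.77145 <1
  x=-1.647: |R|=0.60497 <1
  x=-1.240: |R|=0.46966 <1
  x=-2.647: |R|=1.58682 >1
  x=-2.452: |R|=1.32291 >1
Interval (-2.1667, 0).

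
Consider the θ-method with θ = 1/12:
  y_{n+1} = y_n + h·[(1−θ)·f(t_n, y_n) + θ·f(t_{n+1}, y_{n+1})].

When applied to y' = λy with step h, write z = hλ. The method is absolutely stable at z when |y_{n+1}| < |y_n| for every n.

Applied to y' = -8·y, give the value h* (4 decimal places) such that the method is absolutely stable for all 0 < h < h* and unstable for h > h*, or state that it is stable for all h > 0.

(-2.4000,0); λ=-8 ⇒ h* = (12/5)/8 = 0.3000.

With y'=λy (z=hλ):
  y_{n+1} = y_n + z·[11/12·y_n + 1/12·y_{n+1}] ⇒ (1 − 1/12z)y_{n+1} = (1 + 11/12z)y_n
  R(z) = (1 + 11/12z)/(1 − 1/12z).

Need |R(x)|<1, x<0.
x=-0.44: |R|=0.5756
R=−1: 1+11/12x = −1+1/12x ⇒ -5/6x=2 ⇒ x=2/(-5/6)=-2.4000
Confirm numerically:
  x=-2.294: |R|=0.92584 <1
  x=-1.930: |R|=0.66260 <1
  x=-1.668: |R|=0.46444 <1
  x=-1.149: |R|=0.04860 <1
  x=-2.801: |R|=1.27093 >1
  x=-2.688: |R|=1.19608 >1
Interval (-2.4000, 0).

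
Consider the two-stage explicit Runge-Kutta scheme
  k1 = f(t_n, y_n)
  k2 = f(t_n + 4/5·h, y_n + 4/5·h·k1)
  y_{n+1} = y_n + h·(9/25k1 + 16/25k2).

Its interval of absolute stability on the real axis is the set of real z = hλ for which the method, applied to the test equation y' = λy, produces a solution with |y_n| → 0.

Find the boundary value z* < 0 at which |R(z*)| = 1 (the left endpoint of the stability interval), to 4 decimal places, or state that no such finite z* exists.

On y'=λy, z=hλ:
  k1=λy_n ⇒ h·k1=z·y_n;  k2=λ(1+4/5z)y_n ⇒ h·k2=z(1+4/5z)y_n
  y_{n+1}/y_n = 1 + 9/25z + 16/25z(1+4/5z) = 1 + z + 64/125z²
  so R(z) = 1 + z + 64/125z².

Boundary: |R(x)|=1, x<0.
x=-0.86: |R|=0.5187
R=1: x+64/125x²=0 ⇒ x=−125/64=-1.9531; min R=1−1/(4·64/125)=0.5117>−1
Confirm numerically:
  x=-1.683: |R|=0.76723 <1
  x=-1.145: |R|=0.52624 <1
  x=-1.119: |R|=0.52211 <1
  x=-2.230: |R|=1.31612 >1
  x=-2.005: |R|=1.05325 >1
Interval (-1.9531, 0).

left endpoint -1.9531.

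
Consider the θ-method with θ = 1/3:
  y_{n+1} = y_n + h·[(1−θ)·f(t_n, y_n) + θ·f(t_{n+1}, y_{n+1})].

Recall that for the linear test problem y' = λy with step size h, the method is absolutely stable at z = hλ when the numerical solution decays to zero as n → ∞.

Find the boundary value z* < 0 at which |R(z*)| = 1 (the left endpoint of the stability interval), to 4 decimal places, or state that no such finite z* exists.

Set f=λy, z=hλ:
  y_{n+1} = y_n + z·[2/3·y_n + 1/3·y_{n+1}] ⇒ (1 − 1/3z)y_{n+1} = (1 + 2/3z)y_n
  Hence R(z) = (1 + 2/3z)/(1 − 1/3z).

Solve |R(x)|<1 on ℝ⁻.
x=-1.31: |R|=0.0882
R=−1: 1+2/3x = −1+1/3x ⇒ -1/3x=2 ⇒ x=2/(-1/3)=-6.0000
Confirm numerically:
  x=-5.570: |R|=0.94982 <1
  x=-5.459: |R|=0.93604 <1
  x=-5.329: |R|=0.91944 <1
  x=-2.906: |R|=0.47613 <1
  x=-6.479: |R|=1.05053 >1
  x=-6.372: |R|=1.03969 >1
  x=-6.329: |R|=1.03527 >1
Stable set (-6.0000, 0).

left endpoint -6.0000.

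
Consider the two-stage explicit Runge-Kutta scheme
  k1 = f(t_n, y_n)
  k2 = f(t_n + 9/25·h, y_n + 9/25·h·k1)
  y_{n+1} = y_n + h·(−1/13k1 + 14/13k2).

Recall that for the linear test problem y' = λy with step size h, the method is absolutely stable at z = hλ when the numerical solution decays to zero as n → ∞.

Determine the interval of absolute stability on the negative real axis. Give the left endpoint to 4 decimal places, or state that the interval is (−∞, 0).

z∈(-2.5794,0).

With y'=λy (z=hλ):
  k1=λy_n ⇒ h·k1=z·y_n;  k2=λ(1+9/25z)y_n ⇒ h·k2=z(1+9/25z)y_n
  y_{n+1}/y_n = 1 − 1/13z + 14/13z(1+9/25z) = 1 + z + 126/325z²
  ⇒ R(z) = 1 + z + 126/325z².

Need |R(x)|<1, x<0.
x=-0.31: |R|=0.7273
R=1: x+126/325x²=0 ⇒ x=−325/126=-2.5794; min R=1−1/(4·126/325)=0.3552>−1
Confirm numerically:
  x=-1.911: |R|=0.50482 <1
  x=-1.652: |R|=0.40605 <1
  x=-1.464: |R|=0.36694 <1
  x=-1.263: |R|=0.35543 <1
  x=-2.717: |R|=1.14498 >1
  x=-2.648: |R|=1.07046 >1
Stable set (-2.5794, 0).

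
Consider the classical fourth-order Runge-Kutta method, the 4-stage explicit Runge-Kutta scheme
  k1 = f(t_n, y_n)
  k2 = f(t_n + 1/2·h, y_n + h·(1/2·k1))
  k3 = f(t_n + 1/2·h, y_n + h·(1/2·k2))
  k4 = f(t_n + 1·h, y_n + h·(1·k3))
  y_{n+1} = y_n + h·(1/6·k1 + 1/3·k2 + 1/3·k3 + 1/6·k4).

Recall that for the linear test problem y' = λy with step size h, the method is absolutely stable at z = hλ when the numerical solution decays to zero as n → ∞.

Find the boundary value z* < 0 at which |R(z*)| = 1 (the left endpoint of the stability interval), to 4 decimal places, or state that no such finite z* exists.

left endpoint -2.7853.

Test eqn y'=λy, z=hλ:
  order 4, 4-stage ⇒ R(z)=1+z+z^2/2+z^3/6+z^4/24
  (e.g. R(-1.69)=0.27347, |R|=0.27347)

Find x<0 with |R(x)|<1.
x=-1.69: |R|=0.2735
|R(-2.6)|=0.7547 |R(-2.53)|=0.6786 |R(-1.26)|=0.3054
Bisect:
  x_lo=-3.2806 |R|=2.0421  x_hi=-0.3743 |R|=0.6878
  mid=-1.82744 |R|=0.28988 →hi
  mid=-2.55400 |R|=0.70372 →hi
  mid=-2.91728 |R|=1.21793 →lo
  mid=-2.73564 |R|=0.92769 →hi
  mid=-2.82646 |R|=1.06387 →lo
  mid=-2.78105 |R|=0.99363 →hi
  mid=-2.80376 |R|=1.02820 →lo
  ...
  [-2.78531,-2.78513] ⇒ x*=-2.7853
Interval (-2.7853, 0).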